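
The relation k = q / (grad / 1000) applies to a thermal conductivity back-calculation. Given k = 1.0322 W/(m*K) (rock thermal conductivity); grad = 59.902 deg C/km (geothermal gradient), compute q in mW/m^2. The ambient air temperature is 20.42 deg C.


q = k * grad / 1000
q = 1.0322 * 59.902 / 1000
q = 0.06183084 W/m^2
Convert: 0.06183084 W/m^2 * 1000.0 = 61.831 mW/m^2
q = 61.831 mW/m^2


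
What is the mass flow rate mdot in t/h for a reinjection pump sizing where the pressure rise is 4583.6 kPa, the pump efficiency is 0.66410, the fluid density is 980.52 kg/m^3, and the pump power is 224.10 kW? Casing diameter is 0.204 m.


mdot = P_pump * rho * eta / dP
mdot = 224.10 * 980.52 * 0.66410 / 4583.6
mdot = 31.83648 kg/s
Convert: 31.83648 kg/s * 3.6 = 114.61 t/h
mdot = 114.61 t/h


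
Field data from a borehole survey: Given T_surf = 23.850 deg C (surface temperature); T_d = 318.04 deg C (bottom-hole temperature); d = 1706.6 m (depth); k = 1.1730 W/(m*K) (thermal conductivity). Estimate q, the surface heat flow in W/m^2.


Step 1: grad = (T_d - T_surf)/d * 1000 = (318.04 - 23.85)/1706.6 * 1000 = 172.3837 deg C/km
Step 2: q = k * grad / 1000 = 1.173 * 172.3837 / 1000 = 0.20221 W/m^2
q = 0.20221 W/m^2


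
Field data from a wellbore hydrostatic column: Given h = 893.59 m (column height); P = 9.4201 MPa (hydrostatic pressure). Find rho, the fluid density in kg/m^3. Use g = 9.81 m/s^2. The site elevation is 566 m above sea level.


rho = P * 1e6 / (g * h)
rho = 9.4201 * 1e6 / (9.81 * 893.59)
rho = 1074.6 kg/m^3


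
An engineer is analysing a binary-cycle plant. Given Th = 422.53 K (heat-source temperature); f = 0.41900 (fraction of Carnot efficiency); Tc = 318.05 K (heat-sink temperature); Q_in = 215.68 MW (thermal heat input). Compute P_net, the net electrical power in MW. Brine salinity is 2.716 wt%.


Step 1: eta = (1 - Tc/Th)*f = (1 - 318.05/422.53)*0.419 = 0.1036071
Step 2: P_net = eta * Q_in = 0.1036071 * 215.68 = 22.346 MW
P_net = 22.346 MW


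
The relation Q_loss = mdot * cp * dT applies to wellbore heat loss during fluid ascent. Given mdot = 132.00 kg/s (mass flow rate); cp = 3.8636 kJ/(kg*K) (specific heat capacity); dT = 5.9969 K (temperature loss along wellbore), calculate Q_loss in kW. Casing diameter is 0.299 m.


Q_loss = mdot * cp * dT
Q_loss = 132.00 * 3.8636 * 5.9969
Q_loss = 3058.4 kW


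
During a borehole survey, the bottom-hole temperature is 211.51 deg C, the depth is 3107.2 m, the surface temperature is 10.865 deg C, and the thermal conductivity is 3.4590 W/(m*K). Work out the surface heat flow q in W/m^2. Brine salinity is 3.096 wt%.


Step 1: grad = (T_d - T_surf)/d * 1000 = (211.51 - 10.865)/3107.2 * 1000 = 64.57421 deg C/km
Step 2: q = k * grad / 1000 = 3.459 * 64.57421 / 1000 = 0.22336 W/m^2
q = 0.22336 W/m^2


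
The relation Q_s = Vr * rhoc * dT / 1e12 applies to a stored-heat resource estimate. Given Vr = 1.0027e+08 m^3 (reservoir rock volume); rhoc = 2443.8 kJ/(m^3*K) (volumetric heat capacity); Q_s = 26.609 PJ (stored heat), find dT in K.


dT = Q_s * 1e12 / (Vr * rhoc)
dT = 26.609 * 1e12 / (1.0027e+08 * 2443.8)
dT = 108.59 K


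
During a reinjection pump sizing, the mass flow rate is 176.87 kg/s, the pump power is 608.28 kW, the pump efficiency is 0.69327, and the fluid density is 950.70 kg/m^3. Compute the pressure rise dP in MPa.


dP = P_pump * rho * eta / mdot
dP = 608.28 * 950.70 * 0.69327 / 176.87
dP = 2266.706 kPa
Convert: 2266.706 kPa * 0.001 = 2.2667 MPa
dP = 2.2667 MPa


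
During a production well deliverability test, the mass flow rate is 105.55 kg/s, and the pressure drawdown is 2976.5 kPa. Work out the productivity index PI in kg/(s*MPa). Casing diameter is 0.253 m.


PI = mdot * 1000 / dP
PI = 105.55 * 1000 / 2976.5
PI = 35.461 kg/(s*MPa)


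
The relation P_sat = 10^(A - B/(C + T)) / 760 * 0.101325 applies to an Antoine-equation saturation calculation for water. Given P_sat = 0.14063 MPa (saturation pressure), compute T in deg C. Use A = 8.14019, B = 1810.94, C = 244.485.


T = B / (A - log10(P_sat * 760 / 0.101325)) - C
T = 1810.94 / (8.14019 - log10(0.14063 * 760 / 0.101325)) - 244.485
T = 109.42 deg C


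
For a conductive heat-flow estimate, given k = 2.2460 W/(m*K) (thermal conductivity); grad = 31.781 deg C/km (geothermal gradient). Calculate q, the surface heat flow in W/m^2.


q = k * grad / 1000
q = 2.2460 * 31.781 / 1000
q = 0.071380 W/m^2


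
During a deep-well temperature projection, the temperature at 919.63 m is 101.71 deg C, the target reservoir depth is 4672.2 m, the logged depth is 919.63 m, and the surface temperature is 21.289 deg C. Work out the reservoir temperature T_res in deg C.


Step 1: grad = (T_d1 - T_surf)/d1 * 1000 = (101.71 - 21.289)/919.63 * 1000 = 87.44930 deg C/km
Step 2: T_res = T_surf + grad*d2/1000 = 21.289 + 87.44930*4672.2/1000 = 429.87 deg C
T_res = 429.87 deg C


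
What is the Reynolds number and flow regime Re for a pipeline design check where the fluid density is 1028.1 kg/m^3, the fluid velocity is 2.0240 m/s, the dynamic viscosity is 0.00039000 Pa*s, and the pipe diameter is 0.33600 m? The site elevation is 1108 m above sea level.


Step 1: Re = rho*vel*D/mu = 1028.1*2.024*0.336/0.00039 = 1.7928e+06
Step 2: Re = 1.7928e+06 > 4000, so flow is turbulent.
Re = 1.7928e+06 (turbulent)


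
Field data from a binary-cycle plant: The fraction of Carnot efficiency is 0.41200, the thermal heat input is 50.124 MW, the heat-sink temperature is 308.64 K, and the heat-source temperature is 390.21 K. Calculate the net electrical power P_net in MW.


Step 1: eta = (1 - Tc/Th)*f = (1 - 308.64/390.21)*0.412 = 0.08612501
Step 2: P_net = eta * Q_in = 0.08612501 * 50.124 = 4.3169 MW
P_net = 4.3169 MW


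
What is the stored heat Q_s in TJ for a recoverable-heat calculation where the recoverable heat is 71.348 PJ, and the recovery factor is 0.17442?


Q_s = Q_rec / RF
Q_s = 71.348 / 0.17442
Q_s = 409.0586 PJ
Convert: 409.0586 PJ * 1000.0 = 4.0906e+05 TJ
Q_s = 4.0906e+05 TJ


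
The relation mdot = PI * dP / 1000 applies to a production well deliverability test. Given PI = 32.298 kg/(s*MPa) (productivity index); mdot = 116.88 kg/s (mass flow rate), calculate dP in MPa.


dP = mdot * 1000 / PI
dP = 116.88 * 1000 / 32.298
dP = 3618.800 kPa
Convert: 3618.800 kPa * 0.001 = 3.6188 MPa
dP = 3.6188 MPa


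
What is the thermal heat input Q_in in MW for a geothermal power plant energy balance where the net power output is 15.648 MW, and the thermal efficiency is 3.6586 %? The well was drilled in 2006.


Q_in = W_net / (eta / 100)
Q_in = 15.648 / (3.6586 / 100)
Q_in = 427.70 MW


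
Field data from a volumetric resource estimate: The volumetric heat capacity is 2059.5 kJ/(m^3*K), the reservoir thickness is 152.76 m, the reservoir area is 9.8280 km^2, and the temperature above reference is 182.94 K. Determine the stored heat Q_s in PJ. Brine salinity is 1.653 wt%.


Step 1: Vr = A*1e6*hr = 9.828*1e6*152.76 = 1.501325e+09 m^3
Step 2: Q_s = Vr*rhoc*dT/1e12 = 1.501325e+09*2059.5*182.94/1e12 = 565.65 PJ
Q_s = 565.65 PJ


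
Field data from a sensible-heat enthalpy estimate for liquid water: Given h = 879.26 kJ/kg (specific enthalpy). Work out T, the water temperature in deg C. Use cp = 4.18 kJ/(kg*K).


T = h / cp
T = 879.26 / 4.18
T = 210.35 deg C


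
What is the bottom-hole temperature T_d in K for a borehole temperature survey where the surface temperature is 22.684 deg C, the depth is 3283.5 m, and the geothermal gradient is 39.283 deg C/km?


T_d = T_surf + grad * d / 1000
T_d = 22.684 + 39.283 * 3283.5 / 1000
T_d = 151.6697 deg C
Convert to K: 151.6697 + 273.15 = 424.82 K
T_d = 424.82 K


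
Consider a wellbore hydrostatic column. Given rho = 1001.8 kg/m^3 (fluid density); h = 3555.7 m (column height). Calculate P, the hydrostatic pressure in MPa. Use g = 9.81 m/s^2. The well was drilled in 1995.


P = rho * g * h / 1e6
P = 1001.8 * 9.81 * 3555.7 / 1e6
P = 34.944 MPa


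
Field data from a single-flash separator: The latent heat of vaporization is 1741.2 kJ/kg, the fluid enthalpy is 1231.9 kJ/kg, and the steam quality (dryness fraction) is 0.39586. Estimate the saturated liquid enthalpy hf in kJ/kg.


hf = h - x * hfg
hf = 1231.9 - 0.39586 * 1741.2
hf = 542.63 kJ/kg


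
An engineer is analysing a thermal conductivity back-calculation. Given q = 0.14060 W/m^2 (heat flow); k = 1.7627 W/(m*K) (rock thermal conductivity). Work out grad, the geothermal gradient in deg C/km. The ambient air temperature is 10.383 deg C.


grad = q / k * 1000
grad = 0.14060 / 1.7627 * 1000
grad = 79.764 deg C/km


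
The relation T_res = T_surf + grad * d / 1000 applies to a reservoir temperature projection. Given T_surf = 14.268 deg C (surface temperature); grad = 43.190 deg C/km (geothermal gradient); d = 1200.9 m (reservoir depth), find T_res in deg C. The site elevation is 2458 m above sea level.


T_res = T_surf + grad * d / 1000
T_res = 14.268 + 43.190 * 1200.9 / 1000
T_res = 66.135 deg C


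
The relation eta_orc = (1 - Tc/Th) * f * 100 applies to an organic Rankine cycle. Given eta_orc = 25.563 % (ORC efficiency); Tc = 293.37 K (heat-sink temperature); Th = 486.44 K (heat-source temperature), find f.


f = (eta_orc/100) / (1 - Tc/Th)
f = (25.563/100) / (1 - 293.37/486.44)
f = 0.64406


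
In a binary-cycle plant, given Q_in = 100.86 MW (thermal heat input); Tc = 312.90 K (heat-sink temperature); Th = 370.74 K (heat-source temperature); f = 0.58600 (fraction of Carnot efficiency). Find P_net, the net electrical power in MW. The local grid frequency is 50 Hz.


Step 1: eta = (1 - Tc/Th)*f = (1 - 312.9/370.74)*0.586 = 0.09142321
Step 2: P_net = eta * Q_in = 0.09142321 * 100.86 = 9.2209 MW
P_net = 9.2209 MW


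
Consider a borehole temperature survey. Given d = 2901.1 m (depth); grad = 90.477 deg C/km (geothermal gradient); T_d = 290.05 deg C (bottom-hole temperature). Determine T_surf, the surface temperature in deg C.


T_surf = T_d - grad * d / 1000
T_surf = 290.05 - 90.477 * 2901.1 / 1000
T_surf = 27.567 deg C


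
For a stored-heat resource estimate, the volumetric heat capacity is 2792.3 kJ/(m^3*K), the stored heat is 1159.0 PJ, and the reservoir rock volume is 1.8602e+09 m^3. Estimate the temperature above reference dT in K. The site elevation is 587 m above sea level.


dT = Q_s * 1e12 / (Vr * rhoc)
dT = 1159.0 * 1e12 / (1.8602e+09 * 2792.3)
dT = 223.13 K


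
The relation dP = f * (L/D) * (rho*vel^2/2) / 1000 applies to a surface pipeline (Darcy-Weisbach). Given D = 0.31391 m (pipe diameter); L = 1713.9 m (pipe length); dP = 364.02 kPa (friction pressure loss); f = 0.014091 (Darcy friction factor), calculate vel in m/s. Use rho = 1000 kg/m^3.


vel = sqrt(dP*1000*2*D / (f*L*rho))
vel = sqrt(364.02*1000*2*0.31391 / (0.014091*1713.9*1000))
vel = 3.0762 m/s


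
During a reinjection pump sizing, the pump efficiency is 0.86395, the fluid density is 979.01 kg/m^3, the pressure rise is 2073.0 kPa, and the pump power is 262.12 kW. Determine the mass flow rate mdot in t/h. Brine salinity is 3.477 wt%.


mdot = P_pump * rho * eta / dP
mdot = 262.12 * 979.01 * 0.86395 / 2073.0
mdot = 106.9490 kg/s
Convert: 106.9490 kg/s * 3.6 = 385.02 t/h
mdot = 385.02 t/h


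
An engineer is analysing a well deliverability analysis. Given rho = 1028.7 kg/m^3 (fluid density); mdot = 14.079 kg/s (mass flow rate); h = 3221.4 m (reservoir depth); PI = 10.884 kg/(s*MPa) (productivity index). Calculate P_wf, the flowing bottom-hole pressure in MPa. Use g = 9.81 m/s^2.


Step 1: P_i = rho*g*h/1e6 = 1028.7*9.81*3221.4/1e6 = 32.50891 MPa
Step 2: P_wf = P_i - mdot/PI = 32.50891 - 14.079/10.884 = 31.215 MPa
P_wf = 31.215 MPa


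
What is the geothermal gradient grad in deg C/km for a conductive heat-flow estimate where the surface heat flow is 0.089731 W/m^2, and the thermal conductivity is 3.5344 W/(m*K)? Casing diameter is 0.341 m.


grad = q * 1000 / k
grad = 0.089731 * 1000 / 3.5344
grad = 25.388 deg C/km


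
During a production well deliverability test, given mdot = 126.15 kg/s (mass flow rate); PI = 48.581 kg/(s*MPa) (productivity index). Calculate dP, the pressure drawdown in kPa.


dP = mdot * 1000 / PI
dP = 126.15 * 1000 / 48.581
dP = 2596.7 kPa


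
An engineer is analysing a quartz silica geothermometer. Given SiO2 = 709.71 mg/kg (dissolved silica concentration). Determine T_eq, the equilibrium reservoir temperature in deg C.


T_eq = 1309 / (5.19 - log10(SiO2)) - 273.15
T_eq = 1309 / (5.19 - log10(709.71)) - 273.15
T_eq = 286.51 deg C


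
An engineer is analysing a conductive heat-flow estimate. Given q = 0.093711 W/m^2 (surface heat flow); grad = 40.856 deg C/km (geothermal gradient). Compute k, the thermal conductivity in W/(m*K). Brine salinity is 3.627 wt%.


k = q * 1000 / grad
k = 0.093711 * 1000 / 40.856
k = 2.2937 W/(m*K)


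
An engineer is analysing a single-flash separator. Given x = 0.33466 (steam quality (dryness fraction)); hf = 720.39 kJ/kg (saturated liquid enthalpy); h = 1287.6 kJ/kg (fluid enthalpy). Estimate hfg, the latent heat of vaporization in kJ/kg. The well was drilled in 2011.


hfg = (h - hf) / x
hfg = (1287.6 - 720.39) / 0.33466
hfg = 1694.9 kJ/kg


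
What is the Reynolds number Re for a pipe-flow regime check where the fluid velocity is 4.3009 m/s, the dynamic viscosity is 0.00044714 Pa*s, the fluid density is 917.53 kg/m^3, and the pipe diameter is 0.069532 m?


Re = rho * vel * D / mu
Re = 917.53 * 4.3009 * 0.069532 / 0.00044714
Re = 6.1365e+05


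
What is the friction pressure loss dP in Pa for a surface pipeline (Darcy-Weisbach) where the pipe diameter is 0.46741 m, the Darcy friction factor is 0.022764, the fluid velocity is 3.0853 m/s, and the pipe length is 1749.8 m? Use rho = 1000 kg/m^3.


dP = f * (L/D) * (rho*vel^2/2) / 1000
dP = 0.022764 * (1749.8/0.46741) * (1000*3.0853^2/2) / 1000
dP = 405.6055 kPa
Convert: 405.6055 kPa * 1000.0 = 4.0561e+05 Pa
dP = 4.0561e+05 Pa


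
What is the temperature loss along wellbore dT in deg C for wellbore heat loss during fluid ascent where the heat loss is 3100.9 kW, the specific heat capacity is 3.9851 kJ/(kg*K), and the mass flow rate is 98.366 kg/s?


dT = Q_loss / (mdot * cp)
dT = 3100.9 / (98.366 * 3.9851)
dT = 7.910493 K
Convert (temperature difference, 1 K = 1 deg C): 7.910493 K = 7.910493 deg C
dT = 7.9105 deg C


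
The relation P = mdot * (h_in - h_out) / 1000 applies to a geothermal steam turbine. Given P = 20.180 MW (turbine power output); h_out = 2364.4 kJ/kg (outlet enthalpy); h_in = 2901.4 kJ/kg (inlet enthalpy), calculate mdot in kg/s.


mdot = P * 1000 / (h_in - h_out)
mdot = 20.180 * 1000 / (2901.4 - 2364.4)
mdot = 37.579 kg/s


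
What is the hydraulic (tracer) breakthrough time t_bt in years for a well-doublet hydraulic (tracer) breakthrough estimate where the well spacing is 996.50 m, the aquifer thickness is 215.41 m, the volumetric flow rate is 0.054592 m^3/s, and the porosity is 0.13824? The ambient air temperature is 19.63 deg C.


t_bt = pi * hr * phi * L^2 / (3 * Qv) / (365.25*86400)
t_bt = pi * 215.41 * 0.13824 * 996.50^2 / (3 * 0.054592) / (365.25*86400)
t_bt = 17.974 years


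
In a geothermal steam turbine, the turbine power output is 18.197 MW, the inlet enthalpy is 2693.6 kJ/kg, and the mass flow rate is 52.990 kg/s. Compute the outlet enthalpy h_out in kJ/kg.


h_out = h_in - P * 1000 / mdot
h_out = 2693.6 - 18.197 * 1000 / 52.990
h_out = 2350.2 kJ/kg


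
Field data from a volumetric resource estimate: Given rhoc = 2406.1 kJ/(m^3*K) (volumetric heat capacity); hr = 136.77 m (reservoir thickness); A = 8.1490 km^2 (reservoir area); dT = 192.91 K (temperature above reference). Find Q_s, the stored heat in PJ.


Step 1: Vr = A*1e6*hr = 8.149*1e6*136.77 = 1.114539e+09 m^3
Step 2: Q_s = Vr*rhoc*dT/1e12 = 1.114539e+09*2406.1*192.91/1e12 = 517.33 PJ
Q_s = 517.33 PJ


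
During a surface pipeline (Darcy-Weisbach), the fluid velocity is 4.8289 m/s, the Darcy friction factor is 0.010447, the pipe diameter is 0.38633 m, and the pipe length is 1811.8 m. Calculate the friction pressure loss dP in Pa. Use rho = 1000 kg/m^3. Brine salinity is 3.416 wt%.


dP = f * (L/D) * (rho*vel^2/2) / 1000
dP = 0.010447 * (1811.8/0.38633) * (1000*4.8289^2/2) / 1000
dP = 571.2285 kPa
Convert: 571.2285 kPa * 1000.0 = 5.7123e+05 Pa
dP = 5.7123e+05 Pa


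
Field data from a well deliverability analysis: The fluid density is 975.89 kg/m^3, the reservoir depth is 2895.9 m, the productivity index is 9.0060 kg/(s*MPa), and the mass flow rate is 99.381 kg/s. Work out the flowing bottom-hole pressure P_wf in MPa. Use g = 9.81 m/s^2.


Step 1: P_i = rho*g*h/1e6 = 975.89*9.81*2895.9/1e6 = 27.72384 MPa
Step 2: P_wf = P_i - mdot/PI = 27.72384 - 99.381/9.006 = 16.689 MPa
P_wf = 16.689 MPa


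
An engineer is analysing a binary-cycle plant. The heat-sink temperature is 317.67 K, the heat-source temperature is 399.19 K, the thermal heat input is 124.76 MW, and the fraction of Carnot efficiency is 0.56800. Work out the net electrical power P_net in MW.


Step 1: eta = (1 - Tc/Th)*f = (1 - 317.67/399.19)*0.568 = 0.1159933
Step 2: P_net = eta * Q_in = 0.1159933 * 124.76 = 14.471 MW
P_net = 14.471 MW


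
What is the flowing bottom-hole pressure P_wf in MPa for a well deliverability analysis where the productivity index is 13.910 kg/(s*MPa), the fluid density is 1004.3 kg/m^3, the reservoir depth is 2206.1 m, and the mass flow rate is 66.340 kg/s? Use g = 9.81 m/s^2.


Step 1: P_i = rho*g*h/1e6 = 1004.3*9.81*2206.1/1e6 = 21.73490 MPa
Step 2: P_wf = P_i - mdot/PI = 21.73490 - 66.34/13.91 = 16.966 MPa
P_wf = 16.966 MPa


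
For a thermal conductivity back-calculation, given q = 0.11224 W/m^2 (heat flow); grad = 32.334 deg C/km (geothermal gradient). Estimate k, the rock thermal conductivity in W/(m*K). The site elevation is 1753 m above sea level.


k = q / (grad / 1000)
k = 0.11224 / (32.334 / 1000)
k = 3.4713 W/(m*K)


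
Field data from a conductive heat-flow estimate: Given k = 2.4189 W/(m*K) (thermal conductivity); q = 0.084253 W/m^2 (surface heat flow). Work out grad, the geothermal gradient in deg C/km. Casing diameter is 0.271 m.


grad = q * 1000 / k
grad = 0.084253 * 1000 / 2.4189
grad = 34.831 deg C/km


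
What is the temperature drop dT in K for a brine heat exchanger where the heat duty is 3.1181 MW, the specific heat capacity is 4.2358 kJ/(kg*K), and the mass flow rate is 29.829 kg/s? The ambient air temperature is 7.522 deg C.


dT = Q * 1000 / (mdot * cp)
dT = 3.1181 * 1000 / (29.829 * 4.2358)
dT = 24.678 K


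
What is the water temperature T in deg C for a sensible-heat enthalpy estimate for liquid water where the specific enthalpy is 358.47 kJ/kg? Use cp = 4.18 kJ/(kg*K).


T = h / cp
T = 358.47 / 4.18
T = 85.758 deg C


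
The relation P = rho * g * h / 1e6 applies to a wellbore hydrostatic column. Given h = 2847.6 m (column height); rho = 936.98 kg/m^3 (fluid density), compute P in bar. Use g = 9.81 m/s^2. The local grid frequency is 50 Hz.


P = rho * g * h / 1e6
P = 936.98 * 9.81 * 2847.6 / 1e6
P = 26.17450 MPa
Convert: 26.17450 MPa * 10.0 = 261.75 bar
P = 261.75 bar


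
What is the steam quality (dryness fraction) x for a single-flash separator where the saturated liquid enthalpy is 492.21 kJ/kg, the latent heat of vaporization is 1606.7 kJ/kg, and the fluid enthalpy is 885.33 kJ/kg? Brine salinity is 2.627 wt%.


x = (h - hf) / hfg
x = (885.33 - 492.21) / 1606.7
x = 0.24468


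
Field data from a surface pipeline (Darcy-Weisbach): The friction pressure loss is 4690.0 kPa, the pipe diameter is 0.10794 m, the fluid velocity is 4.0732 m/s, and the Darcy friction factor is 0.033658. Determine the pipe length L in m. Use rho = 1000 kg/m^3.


L = dP*1000*D / (f*rho*vel^2/2)
L = 4690.0*1000*0.10794 / (0.033658*1000*4.0732^2/2)
L = 1813.1 m


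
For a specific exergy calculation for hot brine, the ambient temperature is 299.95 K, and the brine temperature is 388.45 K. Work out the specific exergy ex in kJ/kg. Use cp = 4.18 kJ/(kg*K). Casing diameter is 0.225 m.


ex = cp * ((T_b - T_0) - T_0 * ln(T_b/T_0))
ex = 4.18 * ((388.45 - 299.95) - 299.95 * ln(388.45/299.95))
ex = 45.764 kJ/kg


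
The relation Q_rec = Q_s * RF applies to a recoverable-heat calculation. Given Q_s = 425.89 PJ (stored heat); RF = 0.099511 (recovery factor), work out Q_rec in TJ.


Q_rec = Q_s * RF
Q_rec = 425.89 * 0.099511
Q_rec = 42.38074 PJ
Convert: 42.38074 PJ * 1000.0 = 42381 TJ
Q_rec = 42381 TJ


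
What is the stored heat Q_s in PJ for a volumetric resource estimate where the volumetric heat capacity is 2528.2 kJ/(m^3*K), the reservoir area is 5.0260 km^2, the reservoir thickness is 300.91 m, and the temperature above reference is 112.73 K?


Step 1: Vr = A*1e6*hr = 5.026*1e6*300.91 = 1.512374e+09 m^3
Step 2: Q_s = Vr*rhoc*dT/1e12 = 1.512374e+09*2528.2*112.73/1e12 = 431.03 PJ
Q_s = 431.03 PJ


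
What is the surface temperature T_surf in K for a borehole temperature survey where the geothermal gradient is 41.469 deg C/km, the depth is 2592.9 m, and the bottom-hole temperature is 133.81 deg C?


T_surf = T_d - grad * d / 1000
T_surf = 133.81 - 41.469 * 2592.9 / 1000
T_surf = 26.28503 deg C
Convert to K: 26.28503 + 273.15 = 299.44 K
T_surf = 299.44 K


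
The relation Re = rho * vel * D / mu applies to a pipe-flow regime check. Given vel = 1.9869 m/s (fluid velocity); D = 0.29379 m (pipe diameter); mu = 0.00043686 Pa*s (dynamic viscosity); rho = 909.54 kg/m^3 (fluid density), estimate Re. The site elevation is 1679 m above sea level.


Re = rho * vel * D / mu
Re = 909.54 * 1.9869 * 0.29379 / 0.00043686
Re = 1.2153e+06


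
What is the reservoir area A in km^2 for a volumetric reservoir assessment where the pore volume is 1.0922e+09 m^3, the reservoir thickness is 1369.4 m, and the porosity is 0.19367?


A = Vp / (1e6 * hr * phi)
A = 1.0922e+09 / (1e6 * 1369.4 * 0.19367)
A = 4.1182 km^2


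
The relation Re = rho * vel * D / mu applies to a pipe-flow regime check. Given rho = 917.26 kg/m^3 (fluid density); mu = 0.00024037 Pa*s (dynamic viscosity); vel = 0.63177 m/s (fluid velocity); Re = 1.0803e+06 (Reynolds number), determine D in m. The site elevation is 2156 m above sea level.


D = Re * mu / (rho * vel)
D = 1.0803e+06 * 0.00024037 / (917.26 * 0.63177)
D = 0.44810 m


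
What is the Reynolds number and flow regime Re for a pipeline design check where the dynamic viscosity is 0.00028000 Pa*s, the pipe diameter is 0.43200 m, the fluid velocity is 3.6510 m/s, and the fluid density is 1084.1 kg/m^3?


Step 1: Re = rho*vel*D/mu = 1084.1*3.651*0.432/0.00028 = 6.1067e+06
Step 2: Re = 6.1067e+06 > 4000, so flow is turbulent.
Re = 6.1067e+06 (turbulent)


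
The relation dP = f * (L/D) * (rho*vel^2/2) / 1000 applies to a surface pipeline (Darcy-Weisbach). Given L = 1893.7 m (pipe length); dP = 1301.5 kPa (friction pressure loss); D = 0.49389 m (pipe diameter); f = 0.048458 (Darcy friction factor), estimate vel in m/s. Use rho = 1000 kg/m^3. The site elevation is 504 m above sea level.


vel = sqrt(dP*1000*2*D / (f*L*rho))
vel = sqrt(1301.5*1000*2*0.49389 / (0.048458*1893.7*1000))
vel = 3.7429 m/s


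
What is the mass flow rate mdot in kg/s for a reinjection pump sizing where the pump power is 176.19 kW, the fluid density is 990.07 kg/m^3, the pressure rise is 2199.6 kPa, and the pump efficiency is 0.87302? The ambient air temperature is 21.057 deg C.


mdot = P_pump * rho * eta / dP
mdot = 176.19 * 990.07 * 0.87302 / 2199.6
mdot = 69.235 kg/s


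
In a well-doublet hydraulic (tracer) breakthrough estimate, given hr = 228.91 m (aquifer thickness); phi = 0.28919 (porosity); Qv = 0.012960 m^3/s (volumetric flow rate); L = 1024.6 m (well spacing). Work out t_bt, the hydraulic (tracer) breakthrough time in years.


t_bt = pi * hr * phi * L^2 / (3 * Qv) / (365.25*86400)
t_bt = pi * 228.91 * 0.28919 * 1024.6^2 / (3 * 0.012960) / (365.25*86400)
t_bt = 177.94 years


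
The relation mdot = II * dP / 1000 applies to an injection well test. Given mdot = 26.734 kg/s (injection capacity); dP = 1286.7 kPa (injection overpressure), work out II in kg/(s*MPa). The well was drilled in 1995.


II = mdot * 1000 / dP
II = 26.734 * 1000 / 1286.7
II = 20.777 kg/(s*MPa)


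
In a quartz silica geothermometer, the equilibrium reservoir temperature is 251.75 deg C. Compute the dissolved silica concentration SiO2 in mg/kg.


SiO2 = 10^(5.19 - 1309/(T_eq + 273.15))
SiO2 = 10^(5.19 - 1309/(251.75 + 273.15))
SiO2 = 496.81 mg/kg


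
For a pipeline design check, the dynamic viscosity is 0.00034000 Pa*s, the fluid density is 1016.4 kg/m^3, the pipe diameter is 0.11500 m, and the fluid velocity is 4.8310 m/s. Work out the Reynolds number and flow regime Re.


Step 1: Re = rho*vel*D/mu = 1016.4*4.831*0.115/0.00034 = 1.6608e+06
Step 2: Re = 1.6608e+06 > 4000, so flow is turbulent.
Re = 1.6608e+06 (turbulent)


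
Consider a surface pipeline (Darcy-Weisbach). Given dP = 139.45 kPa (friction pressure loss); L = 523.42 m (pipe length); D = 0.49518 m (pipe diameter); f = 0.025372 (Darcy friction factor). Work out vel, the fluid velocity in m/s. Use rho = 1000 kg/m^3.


vel = sqrt(dP*1000*2*D / (f*L*rho))
vel = sqrt(139.45*1000*2*0.49518 / (0.025372*523.42*1000))
vel = 3.2248 m/s


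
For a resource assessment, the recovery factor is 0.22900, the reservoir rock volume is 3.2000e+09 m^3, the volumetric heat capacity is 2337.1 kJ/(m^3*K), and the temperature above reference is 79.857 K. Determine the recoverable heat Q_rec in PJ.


Step 1: Q_s = Vr*rhoc*dT/1e12 = 3.2000e+09*2337.1*79.857/1e12 = 597.2281 PJ
Step 2: Q_rec = Q_s * RF = 597.2281 * 0.229 = 136.77 PJ
Q_rec = 136.77 PJ


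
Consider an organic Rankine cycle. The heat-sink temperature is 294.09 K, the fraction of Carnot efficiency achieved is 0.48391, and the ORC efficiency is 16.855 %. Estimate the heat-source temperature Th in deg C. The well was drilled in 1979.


Th = Tc / (1 - (eta_orc/100)/f)
Th = 294.09 / (1 - (16.855/100)/0.48391)
Th = 451.2719 K
Convert to deg C: 451.2719 - 273.15 = 178.12 deg C
Th = 178.12 deg C


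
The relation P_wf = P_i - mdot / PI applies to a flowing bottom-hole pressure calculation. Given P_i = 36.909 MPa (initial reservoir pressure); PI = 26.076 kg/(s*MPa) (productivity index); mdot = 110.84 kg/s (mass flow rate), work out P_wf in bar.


P_wf = P_i - mdot / PI
P_wf = 36.909 - 110.84 / 26.076
P_wf = 32.65835 MPa
Convert: 32.65835 MPa * 10.0 = 326.58 bar
P_wf = 326.58 bar


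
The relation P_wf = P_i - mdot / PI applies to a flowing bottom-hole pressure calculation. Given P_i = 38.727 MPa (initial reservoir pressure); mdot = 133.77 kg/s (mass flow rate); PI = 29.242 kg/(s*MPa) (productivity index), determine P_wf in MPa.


P_wf = P_i - mdot / PI
P_wf = 38.727 - 133.77 / 29.242
P_wf = 34.152 MPa


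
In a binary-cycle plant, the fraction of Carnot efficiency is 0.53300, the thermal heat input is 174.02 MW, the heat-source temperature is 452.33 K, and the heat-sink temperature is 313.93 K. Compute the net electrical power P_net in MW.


Step 1: eta = (1 - Tc/Th)*f = (1 - 313.93/452.33)*0.533 = 0.1630827
Step 2: P_net = eta * Q_in = 0.1630827 * 174.02 = 28.380 MW
P_net = 28.380 MW


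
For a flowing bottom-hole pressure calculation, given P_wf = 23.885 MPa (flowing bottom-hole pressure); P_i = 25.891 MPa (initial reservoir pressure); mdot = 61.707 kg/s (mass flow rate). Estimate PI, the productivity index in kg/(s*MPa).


PI = mdot / (P_i - P_wf)
PI = 61.707 / (25.891 - 23.885)
PI = 30.761 kg/(s*MPa)


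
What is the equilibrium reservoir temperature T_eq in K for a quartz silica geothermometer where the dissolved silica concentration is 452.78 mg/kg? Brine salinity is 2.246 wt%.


T_eq = 1309 / (5.19 - log10(SiO2)) - 273.15
T_eq = 1309 / (5.19 - log10(452.78)) - 273.15
T_eq = 243.4016 deg C
Convert to K: 243.4016 + 273.15 = 516.55 K
T_eq = 516.55 K


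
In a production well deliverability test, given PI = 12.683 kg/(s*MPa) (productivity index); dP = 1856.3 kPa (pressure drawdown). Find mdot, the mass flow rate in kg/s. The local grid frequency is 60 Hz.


mdot = PI * dP / 1000
mdot = 12.683 * 1856.3 / 1000
mdot = 23.543 kg/s


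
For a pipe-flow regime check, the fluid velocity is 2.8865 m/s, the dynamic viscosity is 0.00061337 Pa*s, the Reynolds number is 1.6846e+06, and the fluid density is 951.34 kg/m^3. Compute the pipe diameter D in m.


D = Re * mu / (rho * vel)
D = 1.6846e+06 * 0.00061337 / (951.34 * 2.8865)
D = 0.37628 m


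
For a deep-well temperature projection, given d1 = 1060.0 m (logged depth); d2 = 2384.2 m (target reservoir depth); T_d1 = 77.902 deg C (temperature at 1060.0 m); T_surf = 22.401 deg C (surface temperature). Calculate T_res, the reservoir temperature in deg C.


Step 1: grad = (T_d1 - T_surf)/d1 * 1000 = (77.902 - 22.401)/1060.0 * 1000 = 52.35943 deg C/km
Step 2: T_res = T_surf + grad*d2/1000 = 22.401 + 52.35943*2384.2/1000 = 147.24 deg C
T_res = 147.24 deg C


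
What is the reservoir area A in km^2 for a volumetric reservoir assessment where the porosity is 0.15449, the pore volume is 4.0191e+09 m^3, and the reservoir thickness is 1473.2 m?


A = Vp / (1e6 * hr * phi)
A = 4.0191e+09 / (1e6 * 1473.2 * 0.15449)
A = 17.659 km^2


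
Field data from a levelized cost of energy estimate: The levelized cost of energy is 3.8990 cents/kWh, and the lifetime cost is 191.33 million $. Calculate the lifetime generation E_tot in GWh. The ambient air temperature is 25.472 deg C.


E_tot = C_tot / LCOE * 100
E_tot = 191.33 / 3.8990 * 100
E_tot = 4907.2 GWh


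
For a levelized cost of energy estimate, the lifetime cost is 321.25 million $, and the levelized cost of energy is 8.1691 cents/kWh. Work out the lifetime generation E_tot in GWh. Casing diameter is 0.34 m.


E_tot = C_tot / LCOE * 100
E_tot = 321.25 / 8.1691 * 100
E_tot = 3932.5 GWh


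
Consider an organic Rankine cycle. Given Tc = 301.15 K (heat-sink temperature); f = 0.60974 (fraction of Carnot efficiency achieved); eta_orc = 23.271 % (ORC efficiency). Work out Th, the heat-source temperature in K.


Th = Tc / (1 - (eta_orc/100)/f)
Th = 301.15 / (1 - (23.271/100)/0.60974)
Th = 487.03 K


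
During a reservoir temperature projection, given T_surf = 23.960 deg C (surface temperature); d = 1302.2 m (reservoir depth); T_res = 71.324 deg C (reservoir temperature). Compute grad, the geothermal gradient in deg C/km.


grad = (T_res - T_surf) / d * 1000
grad = (71.324 - 23.960) / 1302.2 * 1000
grad = 36.372 deg C/km


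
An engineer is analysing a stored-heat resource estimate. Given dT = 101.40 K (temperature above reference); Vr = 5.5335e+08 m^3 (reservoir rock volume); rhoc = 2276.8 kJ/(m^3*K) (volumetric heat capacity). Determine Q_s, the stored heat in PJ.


Q_s = Vr * rhoc * dT / 1e12
Q_s = 5.5335e+08 * 2276.8 * 101.40 / 1e12
Q_s = 127.75 PJ


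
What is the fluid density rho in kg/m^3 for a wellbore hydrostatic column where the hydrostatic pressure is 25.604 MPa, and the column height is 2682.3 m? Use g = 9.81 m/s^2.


rho = P * 1e6 / (g * h)
rho = 25.604 * 1e6 / (9.81 * 2682.3)
rho = 973.04 kg/m^3


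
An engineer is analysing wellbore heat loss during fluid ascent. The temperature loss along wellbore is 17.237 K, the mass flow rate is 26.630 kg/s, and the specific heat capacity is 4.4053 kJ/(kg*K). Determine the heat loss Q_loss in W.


Q_loss = mdot * cp * dT
Q_loss = 26.630 * 4.4053 * 17.237
Q_loss = 2022.127 kW
Convert: 2022.127 kW * 1000.0 = 2.0221e+06 W
Q_loss = 2.0221e+06 W


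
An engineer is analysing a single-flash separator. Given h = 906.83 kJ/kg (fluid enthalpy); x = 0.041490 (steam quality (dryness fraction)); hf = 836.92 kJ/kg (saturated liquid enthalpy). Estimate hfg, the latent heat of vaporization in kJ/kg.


hfg = (h - hf) / x
hfg = (906.83 - 836.92) / 0.041490
hfg = 1685.0 kJ/kg


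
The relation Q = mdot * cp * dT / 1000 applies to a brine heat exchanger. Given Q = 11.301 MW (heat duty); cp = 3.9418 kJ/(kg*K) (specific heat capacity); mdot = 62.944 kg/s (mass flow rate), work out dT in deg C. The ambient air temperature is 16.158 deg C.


dT = Q * 1000 / (mdot * cp)
dT = 11.301 * 1000 / (62.944 * 3.9418)
dT = 45.54786 K
Convert (temperature difference, 1 K = 1 deg C): 45.54786 K = 45.54786 deg C
dT = 45.548 deg C


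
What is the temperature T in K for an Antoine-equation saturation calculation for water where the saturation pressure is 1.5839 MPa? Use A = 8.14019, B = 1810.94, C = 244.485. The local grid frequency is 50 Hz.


T = B / (A - log10(P_sat * 760 / 0.101325)) - C
T = 1810.94 / (8.14019 - log10(1.5839 * 760 / 0.101325)) - 244.485
T = 200.9707 deg C
Convert to K: 200.9707 + 273.15 = 474.12 K
T = 474.12 K


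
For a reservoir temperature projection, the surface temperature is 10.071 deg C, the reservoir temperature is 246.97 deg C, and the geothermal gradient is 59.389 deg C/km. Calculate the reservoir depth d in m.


d = (T_res - T_surf) / grad * 1000
d = (246.97 - 10.071) / 59.389 * 1000
d = 3988.9 m


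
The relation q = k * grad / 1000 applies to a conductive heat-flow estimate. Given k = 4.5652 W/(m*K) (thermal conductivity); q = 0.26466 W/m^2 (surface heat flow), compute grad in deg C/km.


grad = q * 1000 / k
grad = 0.26466 * 1000 / 4.5652
grad = 57.973 deg C/km


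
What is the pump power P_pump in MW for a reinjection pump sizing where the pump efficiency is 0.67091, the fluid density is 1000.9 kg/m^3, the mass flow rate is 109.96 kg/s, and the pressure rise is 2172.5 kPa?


P_pump = mdot * dP / (rho * eta)
P_pump = 109.96 * 2172.5 / (1000.9 * 0.67091)
P_pump = 355.7456 kW
Convert: 355.7456 kW * 0.001 = 0.35575 MW
P_pump = 0.35575 MW


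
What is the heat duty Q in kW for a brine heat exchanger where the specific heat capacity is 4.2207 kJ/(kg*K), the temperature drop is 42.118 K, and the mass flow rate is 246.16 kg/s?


Q = mdot * cp * dT / 1000
Q = 246.16 * 4.2207 * 42.118 / 1000
Q = 43.75923 MW
Convert: 43.75923 MW * 1000.0 = 43759 kW
Q = 43759 kW


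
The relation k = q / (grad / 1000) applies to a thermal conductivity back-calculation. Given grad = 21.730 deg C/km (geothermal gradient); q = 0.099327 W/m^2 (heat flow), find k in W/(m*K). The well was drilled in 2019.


k = q / (grad / 1000)
k = 0.099327 / (21.730 / 1000)
k = 4.5710 W/(m*K)


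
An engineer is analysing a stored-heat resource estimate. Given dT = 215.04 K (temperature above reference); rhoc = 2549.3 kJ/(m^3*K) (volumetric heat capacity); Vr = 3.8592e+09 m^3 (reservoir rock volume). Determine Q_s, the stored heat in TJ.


Q_s = Vr * rhoc * dT / 1e12
Q_s = 3.8592e+09 * 2549.3 * 215.04 / 1e12
Q_s = 2115.619 PJ
Convert: 2115.619 PJ * 1000.0 = 2.1156e+06 TJ
Q_s = 2.1156e+06 TJ


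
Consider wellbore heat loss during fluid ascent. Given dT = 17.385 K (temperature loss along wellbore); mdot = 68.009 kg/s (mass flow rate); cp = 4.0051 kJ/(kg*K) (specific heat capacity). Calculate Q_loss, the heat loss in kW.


Q_loss = mdot * cp * dT
Q_loss = 68.009 * 4.0051 * 17.385
Q_loss = 4735.4 kW


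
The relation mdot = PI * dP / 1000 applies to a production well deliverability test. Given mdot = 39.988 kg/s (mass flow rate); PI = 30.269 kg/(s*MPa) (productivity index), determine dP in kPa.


dP = mdot * 1000 / PI
dP = 39.988 * 1000 / 30.269
dP = 1321.1 kPa


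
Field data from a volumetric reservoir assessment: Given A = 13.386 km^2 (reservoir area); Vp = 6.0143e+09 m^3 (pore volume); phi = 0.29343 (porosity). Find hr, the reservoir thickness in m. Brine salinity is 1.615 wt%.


hr = Vp / (A * 1e6 * phi)
hr = 6.0143e+09 / (13.386 * 1e6 * 0.29343)
hr = 1531.2 m


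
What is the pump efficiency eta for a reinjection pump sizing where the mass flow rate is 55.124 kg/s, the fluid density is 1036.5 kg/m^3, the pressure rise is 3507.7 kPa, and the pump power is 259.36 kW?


eta = mdot * dP / (rho * P_pump)
eta = 55.124 * 3507.7 / (1036.5 * 259.36)
eta = 0.71927


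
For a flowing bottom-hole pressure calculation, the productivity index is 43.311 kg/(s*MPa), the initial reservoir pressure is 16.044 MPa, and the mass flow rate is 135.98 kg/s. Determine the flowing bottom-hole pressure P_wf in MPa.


P_wf = P_i - mdot / PI
P_wf = 16.044 - 135.98 / 43.311
P_wf = 12.904 MPa


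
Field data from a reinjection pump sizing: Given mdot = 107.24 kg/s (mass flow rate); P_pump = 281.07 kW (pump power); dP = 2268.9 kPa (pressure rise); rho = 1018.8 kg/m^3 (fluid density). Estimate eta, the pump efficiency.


eta = mdot * dP / (rho * P_pump)
eta = 107.24 * 2268.9 / (1018.8 * 281.07)
eta = 0.84971


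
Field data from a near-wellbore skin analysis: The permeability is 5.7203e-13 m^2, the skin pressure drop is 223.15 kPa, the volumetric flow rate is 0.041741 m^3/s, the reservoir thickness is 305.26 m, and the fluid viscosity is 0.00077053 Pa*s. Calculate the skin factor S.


S = dP_s * 1000 * 2*pi*k*hr / (q*mu)
S = 223.15 * 1000 * 2*pi*5.7203e-13*305.26 / (0.041741*0.00077053)
S = 7.6123


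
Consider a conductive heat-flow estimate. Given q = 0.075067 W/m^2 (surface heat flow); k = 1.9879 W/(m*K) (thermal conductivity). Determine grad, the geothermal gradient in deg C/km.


grad = q * 1000 / k
grad = 0.075067 * 1000 / 1.9879
grad = 37.762 deg C/km


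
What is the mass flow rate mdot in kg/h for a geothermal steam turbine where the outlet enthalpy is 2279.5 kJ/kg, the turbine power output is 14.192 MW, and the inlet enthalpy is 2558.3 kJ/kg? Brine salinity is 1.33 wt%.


mdot = P * 1000 / (h_in - h_out)
mdot = 14.192 * 1000 / (2558.3 - 2279.5)
mdot = 50.90387 kg/s
Convert: 50.90387 kg/s * 3600.0 = 1.8325e+05 kg/h
mdot = 1.8325e+05 kg/h


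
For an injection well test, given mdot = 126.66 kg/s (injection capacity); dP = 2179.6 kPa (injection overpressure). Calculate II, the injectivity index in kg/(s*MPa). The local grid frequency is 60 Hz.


II = mdot * 1000 / dP
II = 126.66 * 1000 / 2179.6
II = 58.112 kg/(s*MPa)


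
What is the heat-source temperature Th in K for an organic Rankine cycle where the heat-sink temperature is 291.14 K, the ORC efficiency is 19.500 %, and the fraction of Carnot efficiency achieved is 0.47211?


Th = Tc / (1 - (eta_orc/100)/f)
Th = 291.14 / (1 - (19.500/100)/0.47211)
Th = 496.01 K


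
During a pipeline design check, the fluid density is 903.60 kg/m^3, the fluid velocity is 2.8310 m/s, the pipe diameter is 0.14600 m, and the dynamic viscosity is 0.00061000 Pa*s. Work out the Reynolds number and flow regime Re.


Step 1: Re = rho*vel*D/mu = 903.6*2.831*0.146/0.00061 = 6.1226e+05
Step 2: Re = 6.1226e+05 > 4000, so flow is turbulent.
Re = 6.1226e+05 (turbulent)


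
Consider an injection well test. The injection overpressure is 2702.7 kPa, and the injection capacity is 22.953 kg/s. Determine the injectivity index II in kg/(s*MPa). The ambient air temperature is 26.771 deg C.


II = mdot * 1000 / dP
II = 22.953 * 1000 / 2702.7
II = 8.4926 kg/(s*MPa)


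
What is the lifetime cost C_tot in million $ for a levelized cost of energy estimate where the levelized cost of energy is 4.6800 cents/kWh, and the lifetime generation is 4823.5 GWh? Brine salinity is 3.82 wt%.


C_tot = LCOE / 100 * E_tot
C_tot = 4.6800 / 100 * 4823.5
C_tot = 225.74 million $


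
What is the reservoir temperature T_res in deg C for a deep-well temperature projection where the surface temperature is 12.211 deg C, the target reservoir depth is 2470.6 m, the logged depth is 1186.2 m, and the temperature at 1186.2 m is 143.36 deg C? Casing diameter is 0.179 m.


Step 1: grad = (T_d1 - T_surf)/d1 * 1000 = (143.36 - 12.211)/1186.2 * 1000 = 110.5623 deg C/km
Step 2: T_res = T_surf + grad*d2/1000 = 12.211 + 110.5623*2470.6/1000 = 285.37 deg C
T_res = 285.37 deg C


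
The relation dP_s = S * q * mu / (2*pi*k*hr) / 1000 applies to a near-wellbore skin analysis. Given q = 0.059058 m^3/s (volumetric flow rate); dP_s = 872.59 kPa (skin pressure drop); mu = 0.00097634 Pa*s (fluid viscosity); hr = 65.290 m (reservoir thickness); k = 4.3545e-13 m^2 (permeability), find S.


S = dP_s * 1000 * 2*pi*k*hr / (q*mu)
S = 872.59 * 1000 * 2*pi*4.3545e-13*65.290 / (0.059058*0.00097634)
S = 2.7033
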